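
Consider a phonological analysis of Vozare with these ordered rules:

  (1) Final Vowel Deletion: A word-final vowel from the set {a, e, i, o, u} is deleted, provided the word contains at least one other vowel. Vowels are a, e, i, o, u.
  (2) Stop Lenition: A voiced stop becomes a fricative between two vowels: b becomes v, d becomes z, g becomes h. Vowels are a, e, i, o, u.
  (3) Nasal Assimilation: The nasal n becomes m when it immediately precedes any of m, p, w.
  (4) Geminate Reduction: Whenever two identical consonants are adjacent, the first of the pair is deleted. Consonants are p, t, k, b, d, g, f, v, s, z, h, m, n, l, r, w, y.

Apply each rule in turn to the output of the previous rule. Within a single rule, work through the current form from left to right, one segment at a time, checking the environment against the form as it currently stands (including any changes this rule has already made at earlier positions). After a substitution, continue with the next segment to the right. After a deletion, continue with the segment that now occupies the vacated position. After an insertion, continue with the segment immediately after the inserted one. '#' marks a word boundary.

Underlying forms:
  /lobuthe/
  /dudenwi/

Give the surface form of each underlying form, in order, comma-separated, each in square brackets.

/lobuthe/:
  (1) Final Vowel Deletion: [lobuthe] → [lobuth]
  (2) Stop Lenition: [lobuth] → [lovuth]
  (3) Nasal Assimilation: no change — [lovuth]
  (4) Geminate Reduction: no change — [lovuth]
/dudenwi/:
  (1) Final Vowel Deletion: [dudenwi] → [dudenw]
  (2) Stop Lenition: [dudenw] → [duzenw]
  (3) Nasal Assimilation: [duzenw] → [duzemw]
  (4) Geminate Reduction: no change — [duzemw]

[lovuth], [duzemw]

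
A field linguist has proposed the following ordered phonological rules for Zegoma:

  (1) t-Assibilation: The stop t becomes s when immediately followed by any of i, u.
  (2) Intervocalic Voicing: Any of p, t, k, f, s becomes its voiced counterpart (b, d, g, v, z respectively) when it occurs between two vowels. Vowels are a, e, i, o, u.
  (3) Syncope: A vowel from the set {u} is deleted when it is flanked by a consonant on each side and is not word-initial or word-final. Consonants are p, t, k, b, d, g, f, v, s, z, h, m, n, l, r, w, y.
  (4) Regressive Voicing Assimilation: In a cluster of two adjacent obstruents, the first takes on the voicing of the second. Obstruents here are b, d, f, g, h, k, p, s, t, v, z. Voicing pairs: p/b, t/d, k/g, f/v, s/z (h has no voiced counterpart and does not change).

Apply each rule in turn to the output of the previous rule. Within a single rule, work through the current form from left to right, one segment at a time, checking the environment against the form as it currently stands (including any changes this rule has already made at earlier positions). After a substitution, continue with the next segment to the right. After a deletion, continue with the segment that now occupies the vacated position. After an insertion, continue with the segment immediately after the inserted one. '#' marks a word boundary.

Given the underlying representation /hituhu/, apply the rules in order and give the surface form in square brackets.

(1) t-Assibilation: [hituhu] → [hisuhu]
(2) Intervocalic Voicing: [hisuhu] → [hizuhu]
(3) Syncope: [hizuhu] → [hizhu]
(4) Regressive Voicing Assimilation: [hizhu] → [hishu]

[hishu]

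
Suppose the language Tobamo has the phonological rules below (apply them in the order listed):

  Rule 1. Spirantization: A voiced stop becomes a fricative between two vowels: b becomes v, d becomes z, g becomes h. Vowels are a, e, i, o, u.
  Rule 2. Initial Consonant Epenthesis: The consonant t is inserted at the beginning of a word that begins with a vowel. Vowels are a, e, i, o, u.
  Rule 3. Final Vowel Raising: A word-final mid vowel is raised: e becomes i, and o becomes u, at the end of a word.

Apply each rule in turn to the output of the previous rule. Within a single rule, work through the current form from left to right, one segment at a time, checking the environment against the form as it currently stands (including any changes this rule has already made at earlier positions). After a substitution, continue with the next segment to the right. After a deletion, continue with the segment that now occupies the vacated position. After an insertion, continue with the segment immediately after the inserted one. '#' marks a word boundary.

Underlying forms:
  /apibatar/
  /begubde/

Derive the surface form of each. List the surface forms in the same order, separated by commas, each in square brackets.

[tapivatar], [behubdi]

/apibatar/:
  Rule 1 Spirantization: [apibatar] → [apivatar]
  Rule 2 Initial Consonant Epenthesis: [apivatar] → [tapivatar]
  Rule 3 Final Vowel Raising: no change — [tapivatar]
/begubde/:
  Rule 1 Spirantization: [begubde] → [behubde]
  Rule 2 Initial Consonant Epenthesis: no change — [behubde]
  Rule 3 Final Vowel Raising: [behubde] → [behubdi]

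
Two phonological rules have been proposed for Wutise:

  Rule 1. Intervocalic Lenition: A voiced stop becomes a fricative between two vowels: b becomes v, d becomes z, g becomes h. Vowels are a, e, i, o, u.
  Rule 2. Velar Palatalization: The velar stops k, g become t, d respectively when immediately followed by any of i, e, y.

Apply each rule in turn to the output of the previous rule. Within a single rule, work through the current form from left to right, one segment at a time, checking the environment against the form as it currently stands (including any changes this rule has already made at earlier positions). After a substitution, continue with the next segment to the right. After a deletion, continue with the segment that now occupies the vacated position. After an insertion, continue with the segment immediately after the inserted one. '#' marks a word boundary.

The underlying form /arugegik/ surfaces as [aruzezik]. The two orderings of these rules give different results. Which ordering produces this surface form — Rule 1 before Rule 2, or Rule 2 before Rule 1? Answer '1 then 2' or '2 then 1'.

2 then 1

Order 1 then 2:
  1 Intervocalic Lenition: [arugegik] → [aruhehik]
  2 Velar Palatalization: no change — [aruhehik]
  result: [aruhehik]
Order 2 then 1:
  2 Velar Palatalization: [arugegik] → [arudedik]
  1 Intervocalic Lenition: [arudedik] → [aruzezik]
  result: [aruzezik]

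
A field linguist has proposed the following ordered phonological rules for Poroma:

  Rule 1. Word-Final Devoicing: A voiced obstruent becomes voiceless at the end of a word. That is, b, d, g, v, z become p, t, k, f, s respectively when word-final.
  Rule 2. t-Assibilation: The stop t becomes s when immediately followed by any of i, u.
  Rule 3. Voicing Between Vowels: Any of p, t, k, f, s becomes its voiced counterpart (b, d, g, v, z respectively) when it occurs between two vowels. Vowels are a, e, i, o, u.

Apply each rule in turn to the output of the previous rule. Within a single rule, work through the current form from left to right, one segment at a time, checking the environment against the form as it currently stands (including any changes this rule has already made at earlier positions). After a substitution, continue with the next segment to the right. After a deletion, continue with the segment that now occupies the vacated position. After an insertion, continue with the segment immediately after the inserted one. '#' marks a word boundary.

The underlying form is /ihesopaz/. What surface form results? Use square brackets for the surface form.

Rule 1 Word-Final Devoicing: [ihesopaz] → [ihesopas]
Rule 2 t-Assibilation: no change — [ihesopas]
Rule 3 Voicing Between Vowels: [ihesopas] → [ihezobas]

[ihezobas]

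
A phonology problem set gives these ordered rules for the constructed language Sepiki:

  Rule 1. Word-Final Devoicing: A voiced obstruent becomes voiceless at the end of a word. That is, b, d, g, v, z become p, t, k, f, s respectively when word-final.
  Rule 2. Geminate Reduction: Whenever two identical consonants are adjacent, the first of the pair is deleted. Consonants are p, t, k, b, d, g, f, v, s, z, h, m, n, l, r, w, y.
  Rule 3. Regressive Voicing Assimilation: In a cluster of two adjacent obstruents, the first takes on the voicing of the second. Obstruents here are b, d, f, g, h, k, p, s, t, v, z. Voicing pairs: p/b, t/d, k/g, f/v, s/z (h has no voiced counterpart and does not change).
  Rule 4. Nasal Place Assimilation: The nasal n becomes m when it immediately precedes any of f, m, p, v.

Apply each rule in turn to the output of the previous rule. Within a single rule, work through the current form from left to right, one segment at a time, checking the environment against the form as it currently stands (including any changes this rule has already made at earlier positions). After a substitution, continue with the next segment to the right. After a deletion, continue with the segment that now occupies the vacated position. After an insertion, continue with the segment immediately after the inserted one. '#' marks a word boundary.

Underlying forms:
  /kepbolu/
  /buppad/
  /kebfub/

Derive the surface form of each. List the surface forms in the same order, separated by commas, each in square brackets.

[kebbolu], [bupat], [kepfup]

/kepbolu/:
  Rule 1 Word-Final Devoicing: no change — [kepbolu]
  Rule 2 Geminate Reduction: no change — [kepbolu]
  Rule 3 Regressive Voicing Assimilation: [kepbolu] → [kebbolu]
  Rule 4 Nasal Place Assimilation: no change — [kebbolu]
/buppad/:
  Rule 1 Word-Final Devoicing: [buppad] → [buppat]
  Rule 2 Geminate Reduction: [buppat] → [bupat]
  Rule 3 Regressive Voicing Assimilation: no change — [bupat]
  Rule 4 Nasal Place Assimilation: no change — [bupat]
/kebfub/:
  Rule 1 Word-Final Devoicing: [kebfub] → [kebfup]
  Rule 2 Geminate Reduction: no change — [kebfup]
  Rule 3 Regressive Voicing Assimilation: [kebfup] → [kepfup]
  Rule 4 Nasal Place Assimilation: no change — [kepfup]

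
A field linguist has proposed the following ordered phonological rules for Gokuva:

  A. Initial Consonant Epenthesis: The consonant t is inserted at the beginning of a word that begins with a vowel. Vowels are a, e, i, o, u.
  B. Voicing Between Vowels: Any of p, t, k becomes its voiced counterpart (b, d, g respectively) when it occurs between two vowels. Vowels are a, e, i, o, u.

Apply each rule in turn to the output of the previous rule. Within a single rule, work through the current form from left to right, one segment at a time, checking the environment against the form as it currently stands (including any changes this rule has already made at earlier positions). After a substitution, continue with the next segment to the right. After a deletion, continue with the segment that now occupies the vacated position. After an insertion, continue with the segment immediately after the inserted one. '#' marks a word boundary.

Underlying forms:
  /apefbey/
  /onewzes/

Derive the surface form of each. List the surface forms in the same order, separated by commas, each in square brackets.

/apefbey/:
  A Initial Consonant Epenthesis: [apefbey] → [tapefbey]
  B Voicing Between Vowels: [tapefbey] → [tabefbey]
/onewzes/:
  A Initial Consonant Epenthesis: [onewzes] → [tonewzes]
  B Voicing Between Vowels: no change — [tonewzes]

[tabefbey], [tonewzes]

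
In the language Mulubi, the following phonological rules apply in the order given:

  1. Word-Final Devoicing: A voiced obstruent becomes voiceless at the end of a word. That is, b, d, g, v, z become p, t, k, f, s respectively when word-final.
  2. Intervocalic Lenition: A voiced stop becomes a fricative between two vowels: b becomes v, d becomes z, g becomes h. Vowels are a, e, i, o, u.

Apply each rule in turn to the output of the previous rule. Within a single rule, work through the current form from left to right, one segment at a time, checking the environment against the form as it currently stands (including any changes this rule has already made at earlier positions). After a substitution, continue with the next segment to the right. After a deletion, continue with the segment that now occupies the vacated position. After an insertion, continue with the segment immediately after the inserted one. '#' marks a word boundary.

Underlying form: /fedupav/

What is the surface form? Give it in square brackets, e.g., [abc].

1 Word-Final Devoicing: [fedupav] → [fedupaf]
2 Intervocalic Lenition: [fedupaf] → [fezupaf]

[fezupaf]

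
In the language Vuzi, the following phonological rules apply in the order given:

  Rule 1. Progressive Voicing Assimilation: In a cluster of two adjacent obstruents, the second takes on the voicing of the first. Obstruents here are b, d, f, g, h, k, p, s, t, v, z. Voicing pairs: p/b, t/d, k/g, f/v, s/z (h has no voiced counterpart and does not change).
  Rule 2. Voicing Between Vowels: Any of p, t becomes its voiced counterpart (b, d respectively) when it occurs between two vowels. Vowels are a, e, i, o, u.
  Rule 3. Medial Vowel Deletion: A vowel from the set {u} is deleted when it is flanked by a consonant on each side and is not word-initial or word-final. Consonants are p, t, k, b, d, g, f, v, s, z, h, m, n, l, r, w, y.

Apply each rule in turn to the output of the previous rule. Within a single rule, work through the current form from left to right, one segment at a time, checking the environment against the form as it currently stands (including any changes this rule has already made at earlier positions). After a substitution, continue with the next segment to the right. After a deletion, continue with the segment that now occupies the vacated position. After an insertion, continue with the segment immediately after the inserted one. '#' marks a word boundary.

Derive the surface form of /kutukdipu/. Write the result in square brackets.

Rule 1 Progressive Voicing Assimilation: [kutukdipu] → [kutuktipu]
Rule 2 Voicing Between Vowels: [kutuktipu] → [kuduktibu]
Rule 3 Medial Vowel Deletion: [kuduktibu] → [kdktibu]

[kdktibu]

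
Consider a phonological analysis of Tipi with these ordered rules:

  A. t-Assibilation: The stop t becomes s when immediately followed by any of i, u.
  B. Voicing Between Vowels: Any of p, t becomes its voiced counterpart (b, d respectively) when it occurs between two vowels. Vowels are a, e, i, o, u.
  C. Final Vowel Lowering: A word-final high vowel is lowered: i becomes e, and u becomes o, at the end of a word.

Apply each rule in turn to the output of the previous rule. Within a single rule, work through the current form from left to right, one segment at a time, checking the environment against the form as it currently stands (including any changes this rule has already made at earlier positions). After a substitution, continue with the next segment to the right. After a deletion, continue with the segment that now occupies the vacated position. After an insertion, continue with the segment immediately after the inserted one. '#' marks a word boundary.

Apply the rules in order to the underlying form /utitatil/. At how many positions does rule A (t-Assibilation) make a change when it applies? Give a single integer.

A t-Assibilation: [utitatil] → [usitasil]
B Voicing Between Vowels: [usitasil] → [usidasil]
C Final Vowel Lowering: no change — [usidasil]
Rule A changed 2 position(s).

2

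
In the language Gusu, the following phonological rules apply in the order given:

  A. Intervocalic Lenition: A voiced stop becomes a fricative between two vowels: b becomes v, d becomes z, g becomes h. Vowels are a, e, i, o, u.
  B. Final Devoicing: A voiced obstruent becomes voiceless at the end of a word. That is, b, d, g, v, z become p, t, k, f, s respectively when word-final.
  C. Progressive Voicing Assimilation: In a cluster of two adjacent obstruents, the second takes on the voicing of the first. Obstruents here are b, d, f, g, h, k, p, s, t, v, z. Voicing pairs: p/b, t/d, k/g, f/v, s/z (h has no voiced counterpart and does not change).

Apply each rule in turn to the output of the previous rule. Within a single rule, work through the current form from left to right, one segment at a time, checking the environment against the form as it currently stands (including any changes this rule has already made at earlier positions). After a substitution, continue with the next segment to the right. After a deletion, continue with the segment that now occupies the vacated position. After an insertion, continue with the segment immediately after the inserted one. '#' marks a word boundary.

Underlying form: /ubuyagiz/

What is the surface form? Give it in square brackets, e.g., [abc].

A Intervocalic Lenition: [ubuyagiz] → [uvuyahiz]
B Final Devoicing: [uvuyahiz] → [uvuyahis]
C Progressive Voicing Assimilation: no change — [uvuyahis]

[uvuyahis]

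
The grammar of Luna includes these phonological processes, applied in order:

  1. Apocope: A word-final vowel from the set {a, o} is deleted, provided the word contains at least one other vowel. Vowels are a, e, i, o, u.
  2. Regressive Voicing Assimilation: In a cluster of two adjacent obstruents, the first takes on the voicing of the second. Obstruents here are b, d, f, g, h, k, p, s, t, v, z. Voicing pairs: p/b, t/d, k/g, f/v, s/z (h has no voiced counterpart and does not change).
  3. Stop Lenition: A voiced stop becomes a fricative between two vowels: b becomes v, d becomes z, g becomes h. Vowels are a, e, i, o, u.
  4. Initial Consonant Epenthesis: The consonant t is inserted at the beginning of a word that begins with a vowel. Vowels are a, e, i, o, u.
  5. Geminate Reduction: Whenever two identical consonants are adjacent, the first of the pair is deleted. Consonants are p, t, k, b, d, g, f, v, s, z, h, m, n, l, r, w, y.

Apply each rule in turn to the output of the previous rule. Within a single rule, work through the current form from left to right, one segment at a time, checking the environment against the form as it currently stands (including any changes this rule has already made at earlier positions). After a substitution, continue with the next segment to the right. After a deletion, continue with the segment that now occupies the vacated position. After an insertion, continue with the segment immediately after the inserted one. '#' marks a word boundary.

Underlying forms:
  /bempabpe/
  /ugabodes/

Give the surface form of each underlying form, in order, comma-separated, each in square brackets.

/bempabpe/:
  1 Apocope: no change — [bempabpe]
  2 Regressive Voicing Assimilation: [bempabpe] → [bempappe]
  3 Stop Lenition: no change — [bempappe]
  4 Initial Consonant Epenthesis: no change — [bempappe]
  5 Geminate Reduction: [bempappe] → [bempape]
/ugabodes/:
  1 Apocope: no change — [ugabodes]
  2 Regressive Voicing Assimilation: no change — [ugabodes]
  3 Stop Lenition: [ugabodes] → [uhavozes]
  4 Initial Consonant Epenthesis: [uhavozes] → [tuhavozes]
  5 Geminate Reduction: no change — [tuhavozes]

[bempape], [tuhavozes]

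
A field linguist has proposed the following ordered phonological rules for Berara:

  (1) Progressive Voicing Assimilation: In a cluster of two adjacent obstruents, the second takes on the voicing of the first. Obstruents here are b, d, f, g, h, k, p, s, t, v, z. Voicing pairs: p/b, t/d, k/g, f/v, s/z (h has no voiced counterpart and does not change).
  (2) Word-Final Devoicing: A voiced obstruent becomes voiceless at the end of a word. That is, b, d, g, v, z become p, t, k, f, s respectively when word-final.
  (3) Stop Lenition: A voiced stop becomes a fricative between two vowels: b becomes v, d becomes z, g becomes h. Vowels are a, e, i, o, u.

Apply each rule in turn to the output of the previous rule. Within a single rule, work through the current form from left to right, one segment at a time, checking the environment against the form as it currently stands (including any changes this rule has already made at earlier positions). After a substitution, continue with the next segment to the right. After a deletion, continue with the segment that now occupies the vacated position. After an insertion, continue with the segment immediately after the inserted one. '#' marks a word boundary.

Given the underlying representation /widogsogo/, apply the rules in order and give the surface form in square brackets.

(1) Progressive Voicing Assimilation: [widogsogo] → [widogzogo]
(2) Word-Final Devoicing: no change — [widogzogo]
(3) Stop Lenition: [widogzogo] → [wizogzoho]

[wizogzoho]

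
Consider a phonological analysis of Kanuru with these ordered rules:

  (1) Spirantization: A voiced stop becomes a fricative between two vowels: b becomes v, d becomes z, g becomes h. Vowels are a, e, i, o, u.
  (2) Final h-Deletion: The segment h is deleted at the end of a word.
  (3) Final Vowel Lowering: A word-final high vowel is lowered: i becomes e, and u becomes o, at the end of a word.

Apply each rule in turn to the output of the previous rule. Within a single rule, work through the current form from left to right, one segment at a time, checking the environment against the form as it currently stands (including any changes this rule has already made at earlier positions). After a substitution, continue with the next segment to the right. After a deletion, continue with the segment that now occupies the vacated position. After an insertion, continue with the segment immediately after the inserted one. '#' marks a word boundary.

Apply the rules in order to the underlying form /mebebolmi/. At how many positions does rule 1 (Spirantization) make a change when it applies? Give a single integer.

2

(1) Spirantization: [mebebolmi] → [mevevolmi]
(2) Final h-Deletion: no change — [mevevolmi]
(3) Final Vowel Lowering: [mevevolmi] → [mevevolme]
Rule 1 changed 2 position(s).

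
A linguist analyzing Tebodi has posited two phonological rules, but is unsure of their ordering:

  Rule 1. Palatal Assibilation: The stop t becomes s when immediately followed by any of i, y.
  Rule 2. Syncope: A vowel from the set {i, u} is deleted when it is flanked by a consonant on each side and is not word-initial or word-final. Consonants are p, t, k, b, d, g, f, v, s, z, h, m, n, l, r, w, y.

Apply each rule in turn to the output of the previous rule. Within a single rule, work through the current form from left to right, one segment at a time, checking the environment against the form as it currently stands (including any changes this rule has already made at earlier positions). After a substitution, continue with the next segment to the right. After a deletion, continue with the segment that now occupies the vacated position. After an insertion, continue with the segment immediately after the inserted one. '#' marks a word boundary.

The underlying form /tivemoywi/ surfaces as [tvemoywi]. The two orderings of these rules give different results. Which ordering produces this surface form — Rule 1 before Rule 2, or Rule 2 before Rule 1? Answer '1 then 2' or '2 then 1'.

Order 1 then 2:
  1 Palatal Assibilation: [tivemoywi] → [sivemoywi]
  2 Syncope: [sivemoywi] → [svemoywi]
  result: [svemoywi]
Order 2 then 1:
  2 Syncope: [tivemoywi] → [tvemoywi]
  1 Palatal Assibilation: no change — [tvemoywi]
  result: [tvemoywi]

2 then 1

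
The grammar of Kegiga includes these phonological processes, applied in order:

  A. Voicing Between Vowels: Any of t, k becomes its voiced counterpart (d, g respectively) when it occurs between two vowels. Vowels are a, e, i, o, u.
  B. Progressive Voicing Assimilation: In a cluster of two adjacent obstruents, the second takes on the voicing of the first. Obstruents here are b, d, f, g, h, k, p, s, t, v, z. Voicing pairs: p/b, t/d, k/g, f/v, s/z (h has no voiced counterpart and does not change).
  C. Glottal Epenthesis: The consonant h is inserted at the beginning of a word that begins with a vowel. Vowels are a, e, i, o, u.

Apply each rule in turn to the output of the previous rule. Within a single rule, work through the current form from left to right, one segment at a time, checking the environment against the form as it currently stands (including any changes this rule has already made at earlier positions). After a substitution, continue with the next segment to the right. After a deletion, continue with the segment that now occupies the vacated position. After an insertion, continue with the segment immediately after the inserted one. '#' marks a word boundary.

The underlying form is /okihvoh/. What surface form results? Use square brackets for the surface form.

A Voicing Between Vowels: [okihvoh] → [ogihvoh]
B Progressive Voicing Assimilation: [ogihvoh] → [ogihfoh]
C Glottal Epenthesis: [ogihfoh] → [hogihfoh]

[hogihfoh]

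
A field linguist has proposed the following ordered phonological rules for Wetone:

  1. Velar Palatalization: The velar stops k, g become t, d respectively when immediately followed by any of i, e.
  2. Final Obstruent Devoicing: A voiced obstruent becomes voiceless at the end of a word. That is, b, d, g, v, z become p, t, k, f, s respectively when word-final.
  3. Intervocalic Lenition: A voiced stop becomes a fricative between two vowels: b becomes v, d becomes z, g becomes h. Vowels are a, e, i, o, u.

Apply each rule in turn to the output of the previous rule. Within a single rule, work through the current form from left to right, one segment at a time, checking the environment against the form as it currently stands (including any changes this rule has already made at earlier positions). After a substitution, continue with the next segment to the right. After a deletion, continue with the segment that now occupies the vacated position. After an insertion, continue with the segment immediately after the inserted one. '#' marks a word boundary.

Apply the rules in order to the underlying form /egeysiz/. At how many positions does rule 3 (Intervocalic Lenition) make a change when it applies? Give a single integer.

1

1 Velar Palatalization: [egeysiz] → [edeysiz]
2 Final Obstruent Devoicing: [edeysiz] → [edeysis]
3 Intervocalic Lenition: [edeysis] → [ezeysis]
Rule 3 changed 1 position(s).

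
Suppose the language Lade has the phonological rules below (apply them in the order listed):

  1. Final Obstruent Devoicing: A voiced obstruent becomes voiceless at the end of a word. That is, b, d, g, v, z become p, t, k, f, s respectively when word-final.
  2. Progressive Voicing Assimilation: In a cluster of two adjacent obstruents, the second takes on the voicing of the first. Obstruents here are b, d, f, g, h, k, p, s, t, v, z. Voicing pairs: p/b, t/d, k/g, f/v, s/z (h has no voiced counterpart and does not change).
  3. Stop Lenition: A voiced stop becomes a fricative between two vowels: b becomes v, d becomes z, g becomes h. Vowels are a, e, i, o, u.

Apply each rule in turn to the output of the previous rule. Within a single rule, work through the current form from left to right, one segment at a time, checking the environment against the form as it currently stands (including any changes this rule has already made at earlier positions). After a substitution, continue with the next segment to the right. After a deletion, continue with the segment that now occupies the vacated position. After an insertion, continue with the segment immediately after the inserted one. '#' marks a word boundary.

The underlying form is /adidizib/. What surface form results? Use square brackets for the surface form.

[azizizip]

1 Final Obstruent Devoicing: [adidizib] → [adidizip]
2 Progressive Voicing Assimilation: no change — [adidizip]
3 Stop Lenition: [adidizip] → [azizizip]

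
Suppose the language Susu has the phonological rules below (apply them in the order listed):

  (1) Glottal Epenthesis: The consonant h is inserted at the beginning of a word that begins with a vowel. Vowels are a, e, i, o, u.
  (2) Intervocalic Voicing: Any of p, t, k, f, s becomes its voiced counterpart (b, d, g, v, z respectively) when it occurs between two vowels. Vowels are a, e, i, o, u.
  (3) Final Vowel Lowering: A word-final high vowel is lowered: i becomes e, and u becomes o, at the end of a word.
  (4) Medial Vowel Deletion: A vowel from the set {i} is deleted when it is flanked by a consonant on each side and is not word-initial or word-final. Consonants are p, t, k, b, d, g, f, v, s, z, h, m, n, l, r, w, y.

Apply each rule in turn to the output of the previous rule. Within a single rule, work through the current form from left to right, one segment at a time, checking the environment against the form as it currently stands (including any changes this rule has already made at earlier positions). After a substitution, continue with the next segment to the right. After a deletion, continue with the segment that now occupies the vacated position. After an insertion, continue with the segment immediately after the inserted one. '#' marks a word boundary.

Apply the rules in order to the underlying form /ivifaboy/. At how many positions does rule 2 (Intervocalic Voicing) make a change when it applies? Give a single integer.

1

(1) Glottal Epenthesis: [ivifaboy] → [hivifaboy]
(2) Intervocalic Voicing: [hivifaboy] → [hivivaboy]
(3) Final Vowel Lowering: no change — [hivivaboy]
(4) Medial Vowel Deletion: [hivivaboy] → [hvvaboy]
Rule 2 changed 1 position(s).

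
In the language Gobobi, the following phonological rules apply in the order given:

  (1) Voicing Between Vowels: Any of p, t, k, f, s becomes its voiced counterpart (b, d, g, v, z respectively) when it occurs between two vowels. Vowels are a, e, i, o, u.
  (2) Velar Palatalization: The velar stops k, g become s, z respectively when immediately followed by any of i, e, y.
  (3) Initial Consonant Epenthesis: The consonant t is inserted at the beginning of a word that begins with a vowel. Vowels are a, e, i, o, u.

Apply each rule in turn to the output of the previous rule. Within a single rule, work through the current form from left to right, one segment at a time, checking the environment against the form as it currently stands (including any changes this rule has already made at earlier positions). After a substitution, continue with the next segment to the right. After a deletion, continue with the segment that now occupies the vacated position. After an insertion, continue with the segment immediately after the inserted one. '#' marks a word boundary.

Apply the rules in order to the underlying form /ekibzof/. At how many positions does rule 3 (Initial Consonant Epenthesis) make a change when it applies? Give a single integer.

(1) Voicing Between Vowels: [ekibzof] → [egibzof]
(2) Velar Palatalization: [egibzof] → [ezibzof]
(3) Initial Consonant Epenthesis: [ezibzof] → [tezibzof]
Rule 3 changed 1 position(s).

1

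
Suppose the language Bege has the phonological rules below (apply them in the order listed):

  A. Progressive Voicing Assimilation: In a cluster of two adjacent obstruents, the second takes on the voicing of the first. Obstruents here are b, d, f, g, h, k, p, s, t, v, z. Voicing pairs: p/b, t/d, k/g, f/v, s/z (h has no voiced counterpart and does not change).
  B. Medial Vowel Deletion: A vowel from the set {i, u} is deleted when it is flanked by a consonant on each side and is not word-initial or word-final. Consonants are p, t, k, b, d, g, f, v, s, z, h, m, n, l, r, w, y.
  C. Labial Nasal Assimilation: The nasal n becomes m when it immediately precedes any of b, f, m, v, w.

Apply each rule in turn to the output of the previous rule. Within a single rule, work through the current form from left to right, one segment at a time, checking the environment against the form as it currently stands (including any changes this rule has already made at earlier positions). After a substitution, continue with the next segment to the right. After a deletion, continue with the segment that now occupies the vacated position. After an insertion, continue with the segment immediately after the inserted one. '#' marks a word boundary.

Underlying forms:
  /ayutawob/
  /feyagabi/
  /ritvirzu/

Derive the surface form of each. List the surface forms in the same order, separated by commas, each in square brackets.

/ayutawob/:
  A Progressive Voicing Assimilation: no change — [ayutawob]
  B Medial Vowel Deletion: [ayutawob] → [aytawob]
  C Labial Nasal Assimilation: no change — [aytawob]
/feyagabi/:
  A Progressive Voicing Assimilation: no change — [feyagabi]
  B Medial Vowel Deletion: no change — [feyagabi]
  C Labial Nasal Assimilation: no change — [feyagabi]
/ritvirzu/:
  A Progressive Voicing Assimilation: [ritvirzu] → [ritfirzu]
  B Medial Vowel Deletion: [ritfirzu] → [rtfrzu]
  C Labial Nasal Assimilation: no change — [rtfrzu]

[aytawob], [feyagabi], [rtfrzu]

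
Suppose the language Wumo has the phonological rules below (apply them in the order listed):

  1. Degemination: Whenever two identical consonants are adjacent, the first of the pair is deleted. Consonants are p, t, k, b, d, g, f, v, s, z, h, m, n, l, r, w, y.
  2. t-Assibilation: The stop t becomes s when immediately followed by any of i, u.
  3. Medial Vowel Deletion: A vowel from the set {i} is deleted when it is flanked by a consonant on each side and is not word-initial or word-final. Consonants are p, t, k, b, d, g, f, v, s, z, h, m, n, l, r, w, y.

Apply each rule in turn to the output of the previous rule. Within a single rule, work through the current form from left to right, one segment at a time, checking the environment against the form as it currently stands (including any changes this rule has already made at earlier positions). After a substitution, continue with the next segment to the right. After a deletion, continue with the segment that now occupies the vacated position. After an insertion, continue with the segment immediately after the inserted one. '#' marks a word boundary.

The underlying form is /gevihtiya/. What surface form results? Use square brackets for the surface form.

[gevhsya]

1 Degemination: no change — [gevihtiya]
2 t-Assibilation: [gevihtiya] → [gevihsiya]
3 Medial Vowel Deletion: [gevihsiya] → [gevhsya]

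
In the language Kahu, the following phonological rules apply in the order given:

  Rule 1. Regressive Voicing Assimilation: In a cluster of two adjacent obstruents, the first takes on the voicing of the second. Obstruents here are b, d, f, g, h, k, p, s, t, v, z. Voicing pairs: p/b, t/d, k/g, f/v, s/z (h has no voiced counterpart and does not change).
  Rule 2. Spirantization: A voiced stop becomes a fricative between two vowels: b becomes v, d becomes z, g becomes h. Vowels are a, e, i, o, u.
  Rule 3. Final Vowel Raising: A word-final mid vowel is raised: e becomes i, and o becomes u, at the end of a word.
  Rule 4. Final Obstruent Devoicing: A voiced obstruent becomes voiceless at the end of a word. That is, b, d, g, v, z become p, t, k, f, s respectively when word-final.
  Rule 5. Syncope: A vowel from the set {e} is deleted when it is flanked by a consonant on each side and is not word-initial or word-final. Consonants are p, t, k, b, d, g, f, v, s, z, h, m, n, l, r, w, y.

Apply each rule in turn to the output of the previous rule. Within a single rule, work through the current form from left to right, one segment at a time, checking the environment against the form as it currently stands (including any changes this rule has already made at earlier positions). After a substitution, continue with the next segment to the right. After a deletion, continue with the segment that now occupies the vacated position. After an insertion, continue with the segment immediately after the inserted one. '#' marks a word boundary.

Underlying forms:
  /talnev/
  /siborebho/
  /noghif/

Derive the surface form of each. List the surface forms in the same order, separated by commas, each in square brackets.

/talnev/:
  Rule 1 Regressive Voicing Assimilation: no change — [talnev]
  Rule 2 Spirantization: no change — [talnev]
  Rule 3 Final Vowel Raising: no change — [talnev]
  Rule 4 Final Obstruent Devoicing: [talnev] → [talnef]
  Rule 5 Syncope: [talnef] → [talnf]
/siborebho/:
  Rule 1 Regressive Voicing Assimilation: [siborebho] → [siborepho]
  Rule 2 Spirantization: [siborepho] → [sivorepho]
  Rule 3 Final Vowel Raising: [sivorepho] → [sivorephu]
  Rule 4 Final Obstruent Devoicing: no change — [sivorephu]
  Rule 5 Syncope: [sivorephu] → [sivorphu]
/noghif/:
  Rule 1 Regressive Voicing Assimilation: [noghif] → [nokhif]
  Rule 2 Spirantization: no change — [nokhif]
  Rule 3 Final Vowel Raising: no change — [nokhif]
  Rule 4 Final Obstruent Devoicing: no change — [nokhif]
  Rule 5 Syncope: no change — [nokhif]

[talnf], [sivorphu], [nokhif]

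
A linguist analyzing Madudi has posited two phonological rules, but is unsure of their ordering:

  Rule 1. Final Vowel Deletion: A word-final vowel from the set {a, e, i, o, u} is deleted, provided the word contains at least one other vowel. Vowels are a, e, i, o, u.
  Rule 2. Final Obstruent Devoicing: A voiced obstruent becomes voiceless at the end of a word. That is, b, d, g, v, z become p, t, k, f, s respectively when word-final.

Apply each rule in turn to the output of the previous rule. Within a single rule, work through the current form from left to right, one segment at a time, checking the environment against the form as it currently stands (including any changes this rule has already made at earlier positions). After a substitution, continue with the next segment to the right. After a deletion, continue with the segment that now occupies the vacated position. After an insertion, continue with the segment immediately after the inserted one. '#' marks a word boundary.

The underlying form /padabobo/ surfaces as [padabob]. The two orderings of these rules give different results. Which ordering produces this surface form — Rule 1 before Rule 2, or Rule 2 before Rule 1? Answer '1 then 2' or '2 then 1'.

Order 1 then 2:
  1 Final Vowel Deletion: [padabobo] → [padabob]
  2 Final Obstruent Devoicing: [padabob] → [padabop]
  result: [padabop]
Order 2 then 1:
  2 Final Obstruent Devoicing: no change — [padabobo]
  1 Final Vowel Deletion: [padabobo] → [padabob]
  result: [padabob]

2 then 1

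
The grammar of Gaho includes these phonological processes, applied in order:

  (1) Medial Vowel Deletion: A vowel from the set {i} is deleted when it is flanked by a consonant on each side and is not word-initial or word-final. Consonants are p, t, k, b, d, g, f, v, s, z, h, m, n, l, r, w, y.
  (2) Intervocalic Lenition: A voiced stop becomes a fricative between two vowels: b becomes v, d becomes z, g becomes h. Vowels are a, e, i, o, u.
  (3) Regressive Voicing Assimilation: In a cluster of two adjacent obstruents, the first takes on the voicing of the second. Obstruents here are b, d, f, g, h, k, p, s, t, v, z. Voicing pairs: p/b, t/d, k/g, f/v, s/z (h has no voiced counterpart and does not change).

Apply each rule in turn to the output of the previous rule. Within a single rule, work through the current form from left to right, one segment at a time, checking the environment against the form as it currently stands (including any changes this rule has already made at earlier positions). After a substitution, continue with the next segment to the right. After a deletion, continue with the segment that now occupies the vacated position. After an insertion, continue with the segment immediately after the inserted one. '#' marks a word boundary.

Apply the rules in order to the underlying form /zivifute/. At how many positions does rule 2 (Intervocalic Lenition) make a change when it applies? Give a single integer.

(1) Medial Vowel Deletion: [zivifute] → [zvfute]
(2) Intervocalic Lenition: no change — [zvfute]
(3) Regressive Voicing Assimilation: [zvfute] → [zffute]
Rule 2 changed 0 position(s).

0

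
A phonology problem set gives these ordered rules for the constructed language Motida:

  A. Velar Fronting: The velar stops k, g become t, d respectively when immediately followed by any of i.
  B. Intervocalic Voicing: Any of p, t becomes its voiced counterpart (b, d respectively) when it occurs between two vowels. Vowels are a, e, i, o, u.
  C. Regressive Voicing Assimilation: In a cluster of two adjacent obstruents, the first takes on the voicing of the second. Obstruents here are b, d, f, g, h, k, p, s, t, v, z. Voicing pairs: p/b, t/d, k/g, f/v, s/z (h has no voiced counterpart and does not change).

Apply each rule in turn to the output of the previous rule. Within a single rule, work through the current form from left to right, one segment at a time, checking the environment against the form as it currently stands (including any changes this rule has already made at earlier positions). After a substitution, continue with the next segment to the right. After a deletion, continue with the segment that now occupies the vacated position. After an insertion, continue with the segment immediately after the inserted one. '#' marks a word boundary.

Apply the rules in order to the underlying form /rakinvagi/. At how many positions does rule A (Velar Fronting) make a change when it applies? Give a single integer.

2

A Velar Fronting: [rakinvagi] → [ratinvadi]
B Intervocalic Voicing: [ratinvadi] → [radinvadi]
C Regressive Voicing Assimilation: no change — [radinvadi]
Rule A changed 2 position(s).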